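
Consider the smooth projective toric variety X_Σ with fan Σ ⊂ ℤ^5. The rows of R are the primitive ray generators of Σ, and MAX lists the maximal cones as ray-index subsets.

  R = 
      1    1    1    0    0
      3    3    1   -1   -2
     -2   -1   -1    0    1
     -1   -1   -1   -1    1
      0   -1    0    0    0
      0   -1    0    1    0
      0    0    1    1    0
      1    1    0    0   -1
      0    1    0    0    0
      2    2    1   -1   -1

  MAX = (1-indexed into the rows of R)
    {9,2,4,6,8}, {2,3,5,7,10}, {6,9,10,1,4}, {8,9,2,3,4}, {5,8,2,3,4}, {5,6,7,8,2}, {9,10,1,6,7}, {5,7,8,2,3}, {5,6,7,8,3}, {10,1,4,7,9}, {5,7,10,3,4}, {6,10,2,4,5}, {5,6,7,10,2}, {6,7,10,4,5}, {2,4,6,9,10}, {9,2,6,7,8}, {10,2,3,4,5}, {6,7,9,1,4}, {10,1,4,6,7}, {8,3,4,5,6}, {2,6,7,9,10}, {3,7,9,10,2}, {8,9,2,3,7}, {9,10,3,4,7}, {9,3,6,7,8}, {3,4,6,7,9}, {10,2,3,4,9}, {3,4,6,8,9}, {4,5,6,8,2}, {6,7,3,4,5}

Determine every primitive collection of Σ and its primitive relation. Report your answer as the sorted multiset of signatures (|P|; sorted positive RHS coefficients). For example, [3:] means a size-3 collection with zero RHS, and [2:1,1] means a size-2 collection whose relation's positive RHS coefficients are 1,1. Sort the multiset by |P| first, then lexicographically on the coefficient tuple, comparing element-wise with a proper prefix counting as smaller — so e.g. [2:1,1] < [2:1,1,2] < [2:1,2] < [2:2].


Δ(Σ) — 10 vertices, 11 min non-faces:

  P = {5,9}:  v_{5} + v_{9} = 0 — sig = [2:]
  P = {8,10}:  v_{8} + v_{10} = v_{2} — sig = [2:1]
  P = {1,3}:  v_{1} + v_{3} = v_{4} + v_{7} + v_{9} — sig = [2:1,1,1]
  P = {1,8}:  v_{1} + v_{8} = v_{6} + v_{9} + v_{10} — sig = [2:1,1,1]
  P = {1,5}:  v_{1} + v_{5} = v_{4} + v_{6} + v_{7} + v_{10} — sig = [2:1,1,1,1]
  P = {1,2}:  v_{1} + v_{2} = v_{6} + v_{9} + 2·v_{10} — sig = [2:1,1,2]
  P = {3,6,10}:  v_{3} + v_{6} + v_{10} = 0 — sig = [3:]
  P = {4,7,8}:  v_{4} + v_{7} + v_{8} = 0 — sig = [3:]
  P = {2,3,6}:  v_{2} + v_{3} + v_{6} = v_{8} — sig = [3:1]
  P = {2,4,7}:  v_{2} + v_{4} + v_{7} = v_{10} — sig = [3:1]
  P = {4,6,7,9,10}:  v_{4} + v_{6} + v_{7} + v_{9} + v_{10} = v_{1} — sig = [5:1]

so the primitive-relation signature multiset is
[[2:], [2:1], [2:1,1,1], [2:1,1,1], [2:1,1,1,1], [2:1,1,2], [3:], [3:], [3:1], [3:1], [5:1]]


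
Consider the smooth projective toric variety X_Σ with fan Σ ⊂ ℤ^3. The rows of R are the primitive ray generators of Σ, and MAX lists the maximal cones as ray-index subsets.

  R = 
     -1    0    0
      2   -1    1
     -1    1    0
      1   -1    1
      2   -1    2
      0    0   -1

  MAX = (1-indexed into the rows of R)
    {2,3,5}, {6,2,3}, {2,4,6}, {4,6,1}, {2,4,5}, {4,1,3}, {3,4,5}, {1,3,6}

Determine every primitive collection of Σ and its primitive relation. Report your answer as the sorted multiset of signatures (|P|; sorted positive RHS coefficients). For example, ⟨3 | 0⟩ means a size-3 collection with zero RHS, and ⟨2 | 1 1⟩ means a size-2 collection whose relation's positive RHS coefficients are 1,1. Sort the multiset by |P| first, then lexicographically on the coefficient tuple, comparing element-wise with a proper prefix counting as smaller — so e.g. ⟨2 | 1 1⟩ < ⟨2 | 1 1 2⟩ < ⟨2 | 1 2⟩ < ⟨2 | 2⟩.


Primitive collections (5):

  {1,2}:  v_{1} + v_{2} = v_{4}  →  sig = ⟨2 | 1⟩
  {5,6}:  v_{5} + v_{6} = v_{2}  →  sig = ⟨2 | 1⟩
  {1,5}:  v_{1} + v_{5} = v_{3} + 2·v_{4}  →  sig = ⟨2 | 1 2⟩
  {3,4,6}:  v_{3} + v_{4} + v_{6} = 0  →  sig = ⟨3 | 0⟩
  {2,3,4}:  v_{2} + v_{3} + v_{4} = v_{5}  →  sig = ⟨3 | 1⟩

Sorted signature multiset PRS(X):
    ⟨2 | 1⟩
    ⟨2 | 1⟩
    ⟨2 | 1 2⟩
    ⟨3 | 0⟩
    ⟨3 | 1⟩


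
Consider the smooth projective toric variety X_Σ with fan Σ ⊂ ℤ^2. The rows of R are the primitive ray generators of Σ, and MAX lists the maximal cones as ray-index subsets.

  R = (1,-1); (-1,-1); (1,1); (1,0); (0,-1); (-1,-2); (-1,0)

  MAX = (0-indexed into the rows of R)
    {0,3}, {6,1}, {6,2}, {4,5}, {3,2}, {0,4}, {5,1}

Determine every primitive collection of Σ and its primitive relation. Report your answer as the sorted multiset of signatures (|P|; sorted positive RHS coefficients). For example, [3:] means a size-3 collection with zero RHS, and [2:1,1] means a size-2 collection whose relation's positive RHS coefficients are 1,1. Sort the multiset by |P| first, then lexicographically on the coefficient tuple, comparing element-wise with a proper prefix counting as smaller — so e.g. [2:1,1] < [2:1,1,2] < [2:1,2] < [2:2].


|primitive collections| = 14. Relations:

  {1,2}:  v_{1} + v_{2} = 0 — sig = [2:]
  {3,6}:  v_{3} + v_{6} = 0 — sig = [2:]
  {0,6}:  v_{0} + v_{6} = v_{4} — sig = [2:1]
  {1,3}:  v_{1} + v_{3} = v_{4} — sig = [2:1]
  {1,4}:  v_{1} + v_{4} = v_{5} — sig = [2:1]
  {2,4}:  v_{2} + v_{4} = v_{3} — sig = [2:1]
  {2,5}:  v_{2} + v_{5} = v_{4} — sig = [2:1]
  {3,4}:  v_{3} + v_{4} = v_{0} — sig = [2:1]
  {4,6}:  v_{4} + v_{6} = v_{1} — sig = [2:1]
  {0,1}:  v_{0} + v_{1} = 2·v_{4} — sig = [2:2]
  {0,2}:  v_{0} + v_{2} = 2·v_{3} — sig = [2:2]
  {3,5}:  v_{3} + v_{5} = 2·v_{4} — sig = [2:2]
  {5,6}:  v_{5} + v_{6} = 2·v_{1} — sig = [2:2]
  {0,5}:  v_{0} + v_{5} = 3·v_{4} — sig = [2:3]

so the primitive-relation signature multiset is
    [2:]
    [2:]
    [2:1]
    [2:1]
    [2:1]
    [2:1]
    [2:1]
    [2:1]
    [2:1]
    [2:2]
    [2:2]
    [2:2]
    [2:2]
    [2:3]


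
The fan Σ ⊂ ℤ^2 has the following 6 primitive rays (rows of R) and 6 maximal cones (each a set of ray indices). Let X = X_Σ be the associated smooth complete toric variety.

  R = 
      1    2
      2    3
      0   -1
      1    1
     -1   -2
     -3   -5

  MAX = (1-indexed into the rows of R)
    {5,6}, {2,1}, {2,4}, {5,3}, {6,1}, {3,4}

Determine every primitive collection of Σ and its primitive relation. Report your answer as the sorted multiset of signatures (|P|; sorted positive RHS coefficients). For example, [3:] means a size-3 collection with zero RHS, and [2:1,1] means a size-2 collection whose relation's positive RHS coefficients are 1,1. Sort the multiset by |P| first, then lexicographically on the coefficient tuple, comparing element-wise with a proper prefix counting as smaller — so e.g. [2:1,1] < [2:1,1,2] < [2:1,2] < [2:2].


Δ(Σ) — 6 vertices, 9 min non-faces:

  P={1,5}:  v_{1} + v_{5} = 0  ⇒ sig = [2:]
  P={1,3}:  v_{1} + v_{3} = v_{4}  ⇒ sig = [2:1]
  P={1,4}:  v_{1} + v_{4} = v_{2}  ⇒ sig = [2:1]
  P={2,5}:  v_{2} + v_{5} = v_{4}  ⇒ sig = [2:1]
  P={2,6}:  v_{2} + v_{6} = v_{5}  ⇒ sig = [2:1]
  P={4,5}:  v_{4} + v_{5} = v_{3}  ⇒ sig = [2:1]
  P={2,3}:  v_{2} + v_{3} = 2·v_{4}  ⇒ sig = [2:2]
  P={4,6}:  v_{4} + v_{6} = 2·v_{5}  ⇒ sig = [2:2]
  P={3,6}:  v_{3} + v_{6} = 3·v_{5}  ⇒ sig = [2:3]

so the primitive-relation signature multiset is
[[2:], [2:1], [2:1], [2:1], [2:1], [2:1], [2:2], [2:2], [2:3]]


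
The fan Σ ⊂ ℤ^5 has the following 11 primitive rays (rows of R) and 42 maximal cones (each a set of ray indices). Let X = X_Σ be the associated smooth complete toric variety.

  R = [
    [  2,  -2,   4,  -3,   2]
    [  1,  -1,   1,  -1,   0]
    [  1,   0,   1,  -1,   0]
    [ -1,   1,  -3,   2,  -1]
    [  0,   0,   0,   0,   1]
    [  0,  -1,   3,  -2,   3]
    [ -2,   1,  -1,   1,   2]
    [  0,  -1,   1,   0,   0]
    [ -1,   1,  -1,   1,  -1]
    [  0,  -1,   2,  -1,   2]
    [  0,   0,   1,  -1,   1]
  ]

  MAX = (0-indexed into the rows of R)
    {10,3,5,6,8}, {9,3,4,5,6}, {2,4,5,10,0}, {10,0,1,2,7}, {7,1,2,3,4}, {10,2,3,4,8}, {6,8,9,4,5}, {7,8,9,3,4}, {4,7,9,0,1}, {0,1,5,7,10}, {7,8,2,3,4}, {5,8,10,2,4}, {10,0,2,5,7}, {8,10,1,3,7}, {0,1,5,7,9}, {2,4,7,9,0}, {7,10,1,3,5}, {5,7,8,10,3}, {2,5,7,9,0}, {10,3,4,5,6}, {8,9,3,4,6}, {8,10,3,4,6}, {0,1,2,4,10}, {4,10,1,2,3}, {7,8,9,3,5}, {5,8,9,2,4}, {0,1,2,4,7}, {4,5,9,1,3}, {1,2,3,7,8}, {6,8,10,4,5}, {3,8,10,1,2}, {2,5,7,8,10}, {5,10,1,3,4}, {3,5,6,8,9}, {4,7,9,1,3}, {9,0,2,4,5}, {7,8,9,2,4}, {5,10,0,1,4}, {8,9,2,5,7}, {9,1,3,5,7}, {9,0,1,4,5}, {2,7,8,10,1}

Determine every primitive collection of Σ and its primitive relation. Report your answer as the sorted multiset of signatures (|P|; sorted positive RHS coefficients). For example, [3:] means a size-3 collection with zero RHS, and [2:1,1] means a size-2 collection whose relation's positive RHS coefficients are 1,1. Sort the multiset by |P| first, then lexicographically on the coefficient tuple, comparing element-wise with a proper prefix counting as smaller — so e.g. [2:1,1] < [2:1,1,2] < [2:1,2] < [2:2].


Σ has 18 primitive collections:

  {9,10}:  v_{9} + v_{10} = v_{5}  →  sig = [2:1]
  {0,3}:  v_{0} + v_{3} = v_{1} + v_{4}  →  sig = [2:1,1]
  {0,6}:  v_{0} + v_{6} = v_{4} + v_{5}  →  sig = [2:1,1]
  {1,6}:  v_{1} + v_{6} = v_{3} + v_{5}  →  sig = [2:1,1]
  {0,8}:  v_{0} + v_{8} = v_{2} + v_{7} + v_{10}  →  sig = [2:1,1,1]
  {2,6}:  v_{2} + v_{6} = 2·v_{4} + v_{8} + v_{10}  →  sig = [2:1,1,2]
  {6,7}:  v_{6} + v_{7} = v_{3} + v_{8} + 2·v_{9}  →  sig = [2:1,1,2]
  {1,4,8}:  v_{1} + v_{4} + v_{8} = 0  →  sig = [3:]
  {1,2,9}:  v_{1} + v_{2} + v_{9} = v_{0}  →  sig = [3:1]
  {2,3,9}:  v_{2} + v_{3} + v_{9} = v_{4}  →  sig = [3:1]
  {4,7,10}:  v_{4} + v_{7} + v_{10} = v_{9}  →  sig = [3:1]
  {1,2,5}:  v_{1} + v_{2} + v_{5} = v_{0} + v_{10}  →  sig = [3:1,1]
  {1,8,9}:  v_{1} + v_{8} + v_{9} = v_{7} + v_{10}  →  sig = [3:1,1]
  {2,3,5}:  v_{2} + v_{3} + v_{5} = v_{4} + v_{10}  →  sig = [3:1,1]
  {1,5,8}:  v_{1} + v_{5} + v_{8} = v_{7} + 2·v_{10}  →  sig = [3:1,2]
  {4,5,7}:  v_{4} + v_{5} + v_{7} = 2·v_{9}  →  sig = [3:2]
  {2,3,7,10}:  v_{2} + v_{3} + v_{7} + v_{10} = 0  →  sig = [4:]
  {3,4,5,8}:  v_{3} + v_{4} + v_{5} + v_{8} = v_{6}  →  sig = [4:1]

Hence PRS(X_Σ) =
    [2:1]
    [2:1,1]
    [2:1,1]
    [2:1,1]
    [2:1,1,1]
    [2:1,1,2]
    [2:1,1,2]
    [3:]
    [3:1]
    [3:1]
    [3:1]
    [3:1,1]
    [3:1,1]
    [3:1,1]
    [3:1,2]
    [3:2]
    [4:]
    [4:1]


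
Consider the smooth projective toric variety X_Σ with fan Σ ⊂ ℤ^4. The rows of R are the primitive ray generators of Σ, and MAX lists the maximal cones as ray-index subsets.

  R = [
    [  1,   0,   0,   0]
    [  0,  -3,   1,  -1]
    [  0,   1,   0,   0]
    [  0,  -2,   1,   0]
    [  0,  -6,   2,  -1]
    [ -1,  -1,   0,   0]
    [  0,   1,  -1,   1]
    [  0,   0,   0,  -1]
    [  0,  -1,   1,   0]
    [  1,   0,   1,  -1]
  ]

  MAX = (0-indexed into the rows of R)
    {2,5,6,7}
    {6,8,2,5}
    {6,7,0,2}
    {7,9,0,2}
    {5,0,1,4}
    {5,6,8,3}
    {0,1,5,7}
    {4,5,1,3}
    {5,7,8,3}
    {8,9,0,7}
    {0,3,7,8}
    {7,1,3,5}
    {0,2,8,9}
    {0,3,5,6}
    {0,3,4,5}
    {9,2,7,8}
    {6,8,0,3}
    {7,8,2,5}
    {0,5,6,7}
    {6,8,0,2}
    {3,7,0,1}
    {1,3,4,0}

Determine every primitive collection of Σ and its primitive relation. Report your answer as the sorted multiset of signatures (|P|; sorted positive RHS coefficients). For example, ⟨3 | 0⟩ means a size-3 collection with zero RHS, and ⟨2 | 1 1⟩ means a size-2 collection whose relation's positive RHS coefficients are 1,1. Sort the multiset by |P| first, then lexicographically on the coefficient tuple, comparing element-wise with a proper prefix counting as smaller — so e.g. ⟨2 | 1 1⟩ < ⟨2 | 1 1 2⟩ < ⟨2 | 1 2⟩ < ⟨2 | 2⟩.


20 collections generate NE(X_Σ); each relation:

  P = {2,3}:  v_{2} + v_{3} = v_{8}  →  sig = ⟨2 | 1⟩
  P = {1,2}:  v_{1} + v_{2} = v_{3} + v_{7}  →  sig = ⟨2 | 1 1⟩
  P = {2,4}:  v_{2} + v_{4} = v_{1} + v_{3}  →  sig = ⟨2 | 1 1⟩
  P = {5,9}:  v_{5} + v_{9} = v_{7} + v_{8}  →  sig = ⟨2 | 1 1⟩
  P = {6,9}:  v_{6} + v_{9} = v_{0} + v_{2}  →  sig = ⟨2 | 1 1⟩
  P = {1,9}:  v_{1} + v_{9} = v_{0} + v_{3} + 2·v_{7} + v_{8}  →  sig = ⟨2 | 1 1 1 2⟩
  P = {3,9}:  v_{3} + v_{9} = v_{0} + v_{7} + 2·v_{8}  →  sig = ⟨2 | 1 1 2⟩
  P = {1,8}:  v_{1} + v_{8} = 2·v_{3} + v_{7}  →  sig = ⟨2 | 1 2⟩
  P = {4,8}:  v_{4} + v_{8} = v_{1} + 2·v_{3}  →  sig = ⟨2 | 1 2⟩
  P = {4,9}:  v_{4} + v_{9} = v_{0} + 3·v_{3} + 2·v_{7}  →  sig = ⟨2 | 1 2 3⟩
  P = {4,6}:  v_{4} + v_{6} = 3·v_{0} + v_{3} + 3·v_{5}  →  sig = ⟨2 | 1 3 3⟩
  P = {4,7}:  v_{4} + v_{7} = 2·v_{1}  →  sig = ⟨2 | 2⟩
  P = {1,6}:  v_{1} + v_{6} = 2·v_{0} + 2·v_{5}  →  sig = ⟨2 | 2 2⟩
  P = {0,2,5}:  v_{0} + v_{2} + v_{5} = 0  →  sig = ⟨3 | 0⟩
  P = {6,7,8}:  v_{6} + v_{7} + v_{8} = 0  →  sig = ⟨3 | 0⟩
  P = {0,5,8}:  v_{0} + v_{5} + v_{8} = v_{3}  →  sig = ⟨3 | 1⟩
  P = {3,6,7}:  v_{3} + v_{6} + v_{7} = v_{0} + v_{5}  →  sig = ⟨3 | 1 1⟩
  P = {0,1,3,5}:  v_{0} + v_{1} + v_{3} + v_{5} = v_{4}  →  sig = ⟨4 | 1⟩
  P = {0,2,7,8}:  v_{0} + v_{2} + v_{7} + v_{8} = v_{9}  →  sig = ⟨4 | 1⟩
  P = {0,3,5,7}:  v_{0} + v_{3} + v_{5} + v_{7} = v_{1}  →  sig = ⟨4 | 1⟩

Sorted signature multiset PRS(X):
    ⟨2 | 1⟩
    ⟨2 | 1 1⟩
    ⟨2 | 1 1⟩
    ⟨2 | 1 1⟩
    ⟨2 | 1 1⟩
    ⟨2 | 1 1 1 2⟩
    ⟨2 | 1 1 2⟩
    ⟨2 | 1 2⟩
    ⟨2 | 1 2⟩
    ⟨2 | 1 2 3⟩
    ⟨2 | 1 3 3⟩
    ⟨2 | 2⟩
    ⟨2 | 2 2⟩
    ⟨3 | 0⟩
    ⟨3 | 0⟩
    ⟨3 | 1⟩
    ⟨3 | 1 1⟩
    ⟨4 | 1⟩
    ⟨4 | 1⟩
    ⟨4 | 1⟩


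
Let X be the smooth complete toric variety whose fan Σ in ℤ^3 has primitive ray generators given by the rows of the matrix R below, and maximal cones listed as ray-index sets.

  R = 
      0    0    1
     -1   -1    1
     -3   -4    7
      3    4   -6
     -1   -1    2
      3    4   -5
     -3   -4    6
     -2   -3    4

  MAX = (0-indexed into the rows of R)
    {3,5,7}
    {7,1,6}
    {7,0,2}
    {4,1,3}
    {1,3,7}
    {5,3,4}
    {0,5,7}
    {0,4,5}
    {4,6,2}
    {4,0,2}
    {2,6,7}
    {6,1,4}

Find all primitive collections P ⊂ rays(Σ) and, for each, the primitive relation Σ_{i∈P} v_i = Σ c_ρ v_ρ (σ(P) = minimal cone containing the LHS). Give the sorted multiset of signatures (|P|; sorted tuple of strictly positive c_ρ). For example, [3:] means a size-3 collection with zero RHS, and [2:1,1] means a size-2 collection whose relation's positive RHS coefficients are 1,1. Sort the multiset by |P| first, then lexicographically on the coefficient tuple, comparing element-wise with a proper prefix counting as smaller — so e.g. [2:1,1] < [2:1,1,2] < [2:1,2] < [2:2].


10 collections generate NE(X_Σ); each relation:

  • {3,6}:  v_{3} + v_{6} = 0 ; sig = [2:]
  • {0,1}:  v_{0} + v_{1} = v_{4} ; sig = [2:1]
  • {0,3}:  v_{0} + v_{3} = v_{5} ; sig = [2:1]
  • {0,6}:  v_{0} + v_{6} = v_{2} ; sig = [2:1]
  • {2,3}:  v_{2} + v_{3} = v_{0} ; sig = [2:1]
  • {4,7}:  v_{4} + v_{7} = v_{6} ; sig = [2:1]
  • {5,6}:  v_{5} + v_{6} = v_{0} ; sig = [2:1]
  • {1,2}:  v_{1} + v_{2} = v_{4} + v_{6} ; sig = [2:1,1]
  • {1,5}:  v_{1} + v_{5} = v_{3} + v_{4} ; sig = [2:1,1]
  • {2,5}:  v_{2} + v_{5} = 2·v_{0} ; sig = [2:2]

Signatures (|P|; sorted positive RHS coefficients), sorted:
{ [2:],  [2:1] ×6,  [2:1,1] ×2,  [2:2] }


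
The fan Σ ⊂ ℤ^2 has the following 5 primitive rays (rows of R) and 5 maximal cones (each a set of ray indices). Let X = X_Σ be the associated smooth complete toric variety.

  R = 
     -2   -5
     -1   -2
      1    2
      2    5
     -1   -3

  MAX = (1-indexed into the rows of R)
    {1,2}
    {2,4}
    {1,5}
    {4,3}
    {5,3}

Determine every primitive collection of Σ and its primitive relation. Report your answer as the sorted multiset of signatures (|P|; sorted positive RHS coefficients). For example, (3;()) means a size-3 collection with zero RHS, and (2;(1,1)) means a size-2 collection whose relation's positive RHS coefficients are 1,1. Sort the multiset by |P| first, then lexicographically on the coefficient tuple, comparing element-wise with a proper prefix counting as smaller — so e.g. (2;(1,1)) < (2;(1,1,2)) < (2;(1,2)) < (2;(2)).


5 minimal non-faces of Δ(Σ) (on 5 rays):

  • {1,4}:  v_{1} + v_{4} = 0  →  sig = (2;())
  • {2,3}:  v_{2} + v_{3} = 0  →  sig = (2;())
  • {1,3}:  v_{1} + v_{3} = v_{5}  →  sig = (2;(1))
  • {2,5}:  v_{2} + v_{5} = v_{1}  →  sig = (2;(1))
  • {4,5}:  v_{4} + v_{5} = v_{3}  →  sig = (2;(1))

Hence PRS(X_Σ) =
    (2;())
    (2;())
    (2;(1))
    (2;(1))
    (2;(1))


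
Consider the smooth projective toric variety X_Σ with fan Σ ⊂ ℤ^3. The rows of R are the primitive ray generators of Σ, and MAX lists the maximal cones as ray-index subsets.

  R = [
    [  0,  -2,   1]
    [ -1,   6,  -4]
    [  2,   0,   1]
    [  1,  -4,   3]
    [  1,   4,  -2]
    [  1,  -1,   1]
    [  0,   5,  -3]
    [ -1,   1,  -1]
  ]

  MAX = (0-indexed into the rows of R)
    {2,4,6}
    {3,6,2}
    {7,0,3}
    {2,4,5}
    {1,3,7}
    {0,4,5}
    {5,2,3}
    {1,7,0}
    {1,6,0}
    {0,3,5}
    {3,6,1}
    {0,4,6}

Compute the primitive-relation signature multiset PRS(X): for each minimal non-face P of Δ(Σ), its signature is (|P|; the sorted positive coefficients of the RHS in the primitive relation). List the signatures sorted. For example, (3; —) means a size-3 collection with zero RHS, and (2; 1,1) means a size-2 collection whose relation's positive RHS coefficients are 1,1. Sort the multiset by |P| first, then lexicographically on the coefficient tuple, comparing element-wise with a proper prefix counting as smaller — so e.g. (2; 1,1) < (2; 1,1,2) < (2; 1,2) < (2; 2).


The 12 primitive collections of Σ (r=8, n=3):

  P={5,7}:  v_{5} + v_{7} = 0  →  sig = (2; —)
  P={1,5}:  v_{1} + v_{5} = v_{6}  →  sig = (2; 1)
  P={3,4}:  v_{3} + v_{4} = v_{2}  →  sig = (2; 1)
  P={4,7}:  v_{4} + v_{7} = v_{6}  →  sig = (2; 1)
  P={5,6}:  v_{5} + v_{6} = v_{4}  →  sig = (2; 1)
  P={6,7}:  v_{6} + v_{7} = v_{1}  →  sig = (2; 1)
  P={2,7}:  v_{2} + v_{7} = v_{3} + v_{6}  →  sig = (2; 1,1)
  P={1,2}:  v_{1} + v_{2} = v_{3} + 2·v_{6}  →  sig = (2; 1,2)
  P={0,2}:  v_{0} + v_{2} = 2·v_{5}  →  sig = (2; 2)
  P={1,4}:  v_{1} + v_{4} = 2·v_{6}  →  sig = (2; 2)
  P={0,1,3}:  v_{0} + v_{1} + v_{3} = 0  →  sig = (3; —)
  P={0,3,6}:  v_{0} + v_{3} + v_{6} = v_{5}  →  sig = (3; 1)

Signatures (|P|; sorted positive RHS coefficients), sorted:
[(2; —), (2; 1), (2; 1), (2; 1), (2; 1), (2; 1), (2; 1,1), (2; 1,2), (2; 2), (2; 2), (3; —), (3; 1)]


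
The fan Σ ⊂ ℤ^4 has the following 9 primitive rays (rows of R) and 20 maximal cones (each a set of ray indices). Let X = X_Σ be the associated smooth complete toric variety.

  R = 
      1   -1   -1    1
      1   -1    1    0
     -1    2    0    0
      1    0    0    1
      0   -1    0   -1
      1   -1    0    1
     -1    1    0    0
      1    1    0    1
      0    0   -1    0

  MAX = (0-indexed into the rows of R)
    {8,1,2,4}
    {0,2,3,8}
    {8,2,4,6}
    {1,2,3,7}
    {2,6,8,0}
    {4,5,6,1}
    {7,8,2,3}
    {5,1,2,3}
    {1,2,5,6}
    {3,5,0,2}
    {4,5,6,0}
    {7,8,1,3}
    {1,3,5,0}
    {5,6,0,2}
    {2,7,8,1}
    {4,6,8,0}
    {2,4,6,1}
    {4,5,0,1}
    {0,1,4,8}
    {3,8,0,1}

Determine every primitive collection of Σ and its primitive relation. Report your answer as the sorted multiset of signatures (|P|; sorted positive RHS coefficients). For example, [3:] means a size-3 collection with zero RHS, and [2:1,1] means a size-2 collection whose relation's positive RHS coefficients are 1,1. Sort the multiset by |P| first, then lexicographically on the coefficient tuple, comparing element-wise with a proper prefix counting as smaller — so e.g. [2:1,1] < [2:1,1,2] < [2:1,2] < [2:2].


Δ(Σ) — 9 vertices, 13 min non-faces:

  P = {5,8}:  v_{5} + v_{8} = v_{0} ; sig = [2:1]
  P = {3,4}:  v_{3} + v_{4} = v_{1} + v_{8} ; sig = [2:1,1]
  P = {3,6}:  v_{3} + v_{6} = v_{2} + v_{5} ; sig = [2:1,1]
  P = {6,7}:  v_{6} + v_{7} = v_{2} + v_{3} ; sig = [2:1,1]
  P = {0,7}:  v_{0} + v_{7} = 2·v_{3} + v_{8} ; sig = [2:1,2]
  P = {4,7}:  v_{4} + v_{7} = 2·v_{1} + v_{2} + 2·v_{8} ; sig = [2:1,2,2]
  P = {5,7}:  v_{5} + v_{7} = 2·v_{3} ; sig = [2:2]
  P = {1,6,8}:  v_{1} + v_{6} + v_{8} = 0 ; sig = [3:]
  P = {2,4,5}:  v_{2} + v_{4} + v_{5} = 0 ; sig = [3:]
  P = {0,1,2}:  v_{0} + v_{1} + v_{2} = v_{3} ; sig = [3:1]
  P = {0,1,6}:  v_{0} + v_{1} + v_{6} = v_{5} ; sig = [3:1]
  P = {0,2,4}:  v_{0} + v_{2} + v_{4} = v_{8} ; sig = [3:1]
  P = {1,2,3,8}:  v_{1} + v_{2} + v_{3} + v_{8} = v_{7} ; sig = [4:1]

Signatures (|P|; sorted positive RHS coefficients), sorted:
{ [2:1],  [2:1,1] ×3,  [2:1,2],  [2:1,2,2],  [2:2],  [3:] ×2,  [3:1] ×3,  [4:1] }


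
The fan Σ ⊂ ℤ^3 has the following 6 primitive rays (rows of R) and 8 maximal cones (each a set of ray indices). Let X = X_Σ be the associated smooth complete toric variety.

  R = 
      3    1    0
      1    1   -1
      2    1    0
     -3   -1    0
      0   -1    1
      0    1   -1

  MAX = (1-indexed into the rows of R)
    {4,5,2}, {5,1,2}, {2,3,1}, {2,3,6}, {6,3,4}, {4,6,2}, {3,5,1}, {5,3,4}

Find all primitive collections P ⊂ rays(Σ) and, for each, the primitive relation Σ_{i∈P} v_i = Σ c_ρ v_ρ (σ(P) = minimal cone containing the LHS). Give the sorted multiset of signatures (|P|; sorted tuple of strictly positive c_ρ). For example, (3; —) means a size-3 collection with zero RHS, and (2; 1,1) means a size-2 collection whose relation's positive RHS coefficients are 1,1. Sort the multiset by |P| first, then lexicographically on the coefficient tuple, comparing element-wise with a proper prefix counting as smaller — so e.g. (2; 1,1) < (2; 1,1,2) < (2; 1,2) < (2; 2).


5 minimal non-faces of Δ(Σ) (on 6 rays):

  P = {1,4}:  v_{1} + v_{4} = 0  →  sig = (2; —)
  P = {5,6}:  v_{5} + v_{6} = 0  →  sig = (2; —)
  P = {1,6}:  v_{1} + v_{6} = v_{2} + v_{3}  →  sig = (2; 1,1)
  P = {2,3,4}:  v_{2} + v_{3} + v_{4} = v_{6}  →  sig = (3; 1)
  P = {2,3,5}:  v_{2} + v_{3} + v_{5} = v_{1}  →  sig = (3; 1)

so the primitive-relation signature multiset is
    (2; —)
    (2; —)
    (2; 1,1)
    (3; 1)
    (3; 1)


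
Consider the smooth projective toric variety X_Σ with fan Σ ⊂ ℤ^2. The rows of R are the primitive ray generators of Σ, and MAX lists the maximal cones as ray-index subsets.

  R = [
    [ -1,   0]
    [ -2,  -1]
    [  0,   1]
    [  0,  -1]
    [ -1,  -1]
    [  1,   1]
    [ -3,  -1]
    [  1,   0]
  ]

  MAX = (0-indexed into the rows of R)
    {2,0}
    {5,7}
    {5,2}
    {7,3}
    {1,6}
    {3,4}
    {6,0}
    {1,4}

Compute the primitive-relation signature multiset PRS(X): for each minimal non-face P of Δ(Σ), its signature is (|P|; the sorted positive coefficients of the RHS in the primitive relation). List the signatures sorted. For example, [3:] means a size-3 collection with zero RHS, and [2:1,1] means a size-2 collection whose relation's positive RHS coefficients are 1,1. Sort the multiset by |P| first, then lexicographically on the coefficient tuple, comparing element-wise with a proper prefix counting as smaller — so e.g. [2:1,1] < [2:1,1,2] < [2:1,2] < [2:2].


20 collections generate NE(X_Σ); each relation:

  P = {0,7}:  v_{0} + v_{7} = 0 ; sig = [2:]
  P = {2,3}:  v_{2} + v_{3} = 0 ; sig = [2:]
  P = {4,5}:  v_{4} + v_{5} = 0 ; sig = [2:]
  P = {0,1}:  v_{0} + v_{1} = v_{6} ; sig = [2:1]
  P = {0,3}:  v_{0} + v_{3} = v_{4} ; sig = [2:1]
  P = {0,4}:  v_{0} + v_{4} = v_{1} ; sig = [2:1]
  P = {0,5}:  v_{0} + v_{5} = v_{2} ; sig = [2:1]
  P = {1,5}:  v_{1} + v_{5} = v_{0} ; sig = [2:1]
  P = {1,7}:  v_{1} + v_{7} = v_{4} ; sig = [2:1]
  P = {2,4}:  v_{2} + v_{4} = v_{0} ; sig = [2:1]
  P = {2,7}:  v_{2} + v_{7} = v_{5} ; sig = [2:1]
  P = {3,5}:  v_{3} + v_{5} = v_{7} ; sig = [2:1]
  P = {4,7}:  v_{4} + v_{7} = v_{3} ; sig = [2:1]
  P = {6,7}:  v_{6} + v_{7} = v_{1} ; sig = [2:1]
  P = {3,6}:  v_{3} + v_{6} = v_{1} + v_{4} ; sig = [2:1,1]
  P = {1,2}:  v_{1} + v_{2} = 2·v_{0} ; sig = [2:2]
  P = {1,3}:  v_{1} + v_{3} = 2·v_{4} ; sig = [2:2]
  P = {4,6}:  v_{4} + v_{6} = 2·v_{1} ; sig = [2:2]
  P = {5,6}:  v_{5} + v_{6} = 2·v_{0} ; sig = [2:2]
  P = {2,6}:  v_{2} + v_{6} = 3·v_{0} ; sig = [2:3]

so the primitive-relation signature multiset is
[[2:], [2:], [2:], [2:1], [2:1], [2:1], [2:1], [2:1], [2:1], [2:1], [2:1], [2:1], [2:1], [2:1], [2:1,1], [2:2], [2:2], [2:2], [2:2], [2:3]]


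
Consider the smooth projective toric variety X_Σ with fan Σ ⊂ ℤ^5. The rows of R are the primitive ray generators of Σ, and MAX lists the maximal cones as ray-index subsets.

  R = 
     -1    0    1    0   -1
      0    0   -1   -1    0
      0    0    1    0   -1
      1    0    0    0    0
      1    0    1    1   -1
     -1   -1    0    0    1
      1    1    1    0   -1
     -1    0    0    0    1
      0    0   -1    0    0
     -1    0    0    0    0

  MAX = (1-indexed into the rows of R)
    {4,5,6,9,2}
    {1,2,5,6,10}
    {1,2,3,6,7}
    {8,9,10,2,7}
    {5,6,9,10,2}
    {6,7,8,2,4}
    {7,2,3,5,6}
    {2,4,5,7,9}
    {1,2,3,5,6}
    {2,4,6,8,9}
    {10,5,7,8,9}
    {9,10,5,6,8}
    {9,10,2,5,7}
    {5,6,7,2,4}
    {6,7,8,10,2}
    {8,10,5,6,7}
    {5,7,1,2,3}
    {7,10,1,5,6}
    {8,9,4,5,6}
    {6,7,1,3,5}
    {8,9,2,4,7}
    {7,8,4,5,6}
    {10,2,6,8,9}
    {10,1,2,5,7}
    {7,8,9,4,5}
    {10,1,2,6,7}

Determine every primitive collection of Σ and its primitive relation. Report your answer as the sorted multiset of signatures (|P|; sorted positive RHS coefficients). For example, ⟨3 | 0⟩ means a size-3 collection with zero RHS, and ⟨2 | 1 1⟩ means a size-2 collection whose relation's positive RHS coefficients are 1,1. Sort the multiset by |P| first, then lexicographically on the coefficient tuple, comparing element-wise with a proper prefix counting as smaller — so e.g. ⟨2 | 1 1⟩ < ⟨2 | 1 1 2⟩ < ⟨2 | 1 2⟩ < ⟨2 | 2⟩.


Σ has 12 primitive collections:

  • {4,10}:  v_{4} + v_{10} = 0  so sig = ⟨2 | 0⟩
  • {1,4}:  v_{1} + v_{4} = v_{3}  so sig = ⟨2 | 1⟩
  • {3,10}:  v_{3} + v_{10} = v_{1}  so sig = ⟨2 | 1⟩
  • {3,8}:  v_{3} + v_{8} = v_{6} + v_{7} + v_{10}  so sig = ⟨2 | 1 1 1⟩
  • {3,9}:  v_{3} + v_{9} = v_{2} + v_{5} + v_{10}  so sig = ⟨2 | 1 1 1⟩
  • {3,4}:  v_{3} + v_{4} = v_{2} + v_{5} + v_{6} + v_{7}  so sig = ⟨2 | 1 1 1 1⟩
  • {1,8}:  v_{1} + v_{8} = v_{6} + v_{7} + 2·v_{10}  so sig = ⟨2 | 1 1 2⟩
  • {1,9}:  v_{1} + v_{9} = v_{2} + v_{5} + 2·v_{10}  so sig = ⟨2 | 1 1 2⟩
  • {2,5,8}:  v_{2} + v_{5} + v_{8} = 0  so sig = ⟨3 | 0⟩
  • {6,7,9}:  v_{6} + v_{7} + v_{9} = 0  so sig = ⟨3 | 0⟩
  • {2,5,6,7,10}:  v_{2} + v_{5} + v_{6} + v_{7} + v_{10} = v_{3}  so sig = ⟨5 | 1⟩
  • {1,2,5,6,7}:  v_{1} + v_{2} + v_{5} + v_{6} + v_{7} = 2·v_{3}  so sig = ⟨5 | 2⟩

Hence PRS(X_Σ) =
{ ⟨2 | 0⟩,  ⟨2 | 1⟩ ×2,  ⟨2 | 1 1 1⟩ ×2,  ⟨2 | 1 1 1 1⟩,  ⟨2 | 1 1 2⟩ ×2,  ⟨3 | 0⟩ ×2,  ⟨5 | 1⟩,  ⟨5 | 2⟩ }


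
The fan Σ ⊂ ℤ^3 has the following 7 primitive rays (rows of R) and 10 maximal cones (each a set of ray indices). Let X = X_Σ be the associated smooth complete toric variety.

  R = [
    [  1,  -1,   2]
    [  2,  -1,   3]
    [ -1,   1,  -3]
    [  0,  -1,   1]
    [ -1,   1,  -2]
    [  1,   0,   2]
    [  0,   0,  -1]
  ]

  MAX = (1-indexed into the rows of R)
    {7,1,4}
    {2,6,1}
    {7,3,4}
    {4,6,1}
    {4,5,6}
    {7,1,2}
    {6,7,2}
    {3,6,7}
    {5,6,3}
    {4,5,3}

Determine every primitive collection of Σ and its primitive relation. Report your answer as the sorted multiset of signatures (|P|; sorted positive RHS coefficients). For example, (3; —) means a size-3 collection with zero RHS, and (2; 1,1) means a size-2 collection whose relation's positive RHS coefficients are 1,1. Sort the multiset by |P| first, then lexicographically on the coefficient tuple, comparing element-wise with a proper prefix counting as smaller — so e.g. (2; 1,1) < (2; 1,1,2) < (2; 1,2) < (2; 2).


The 9 primitive collections of Σ (r=7, n=3):

  {1,5}:  v_{1} + v_{5} = 0  →  sig = (2; —)
  {1,3}:  v_{1} + v_{3} = v_{7}  →  sig = (2; 1)
  {5,7}:  v_{5} + v_{7} = v_{3}  →  sig = (2; 1)
  {2,5}:  v_{2} + v_{5} = v_{6} + v_{7}  →  sig = (2; 1,1)
  {2,3}:  v_{2} + v_{3} = v_{6} + 2·v_{7}  →  sig = (2; 1,2)
  {2,4}:  v_{2} + v_{4} = 2·v_{1}  →  sig = (2; 2)
  {3,4,6}:  v_{3} + v_{4} + v_{6} = 0  →  sig = (3; —)
  {1,6,7}:  v_{1} + v_{6} + v_{7} = v_{2}  →  sig = (3; 1)
  {4,6,7}:  v_{4} + v_{6} + v_{7} = v_{1}  →  sig = (3; 1)

Hence PRS(X_Σ) =
    |P|=2: 6 collections, coeffs (), (1), (1), (1,1), (1,2), (2)
    |P|=3: 3 collections, coeffs (), (1), (1)


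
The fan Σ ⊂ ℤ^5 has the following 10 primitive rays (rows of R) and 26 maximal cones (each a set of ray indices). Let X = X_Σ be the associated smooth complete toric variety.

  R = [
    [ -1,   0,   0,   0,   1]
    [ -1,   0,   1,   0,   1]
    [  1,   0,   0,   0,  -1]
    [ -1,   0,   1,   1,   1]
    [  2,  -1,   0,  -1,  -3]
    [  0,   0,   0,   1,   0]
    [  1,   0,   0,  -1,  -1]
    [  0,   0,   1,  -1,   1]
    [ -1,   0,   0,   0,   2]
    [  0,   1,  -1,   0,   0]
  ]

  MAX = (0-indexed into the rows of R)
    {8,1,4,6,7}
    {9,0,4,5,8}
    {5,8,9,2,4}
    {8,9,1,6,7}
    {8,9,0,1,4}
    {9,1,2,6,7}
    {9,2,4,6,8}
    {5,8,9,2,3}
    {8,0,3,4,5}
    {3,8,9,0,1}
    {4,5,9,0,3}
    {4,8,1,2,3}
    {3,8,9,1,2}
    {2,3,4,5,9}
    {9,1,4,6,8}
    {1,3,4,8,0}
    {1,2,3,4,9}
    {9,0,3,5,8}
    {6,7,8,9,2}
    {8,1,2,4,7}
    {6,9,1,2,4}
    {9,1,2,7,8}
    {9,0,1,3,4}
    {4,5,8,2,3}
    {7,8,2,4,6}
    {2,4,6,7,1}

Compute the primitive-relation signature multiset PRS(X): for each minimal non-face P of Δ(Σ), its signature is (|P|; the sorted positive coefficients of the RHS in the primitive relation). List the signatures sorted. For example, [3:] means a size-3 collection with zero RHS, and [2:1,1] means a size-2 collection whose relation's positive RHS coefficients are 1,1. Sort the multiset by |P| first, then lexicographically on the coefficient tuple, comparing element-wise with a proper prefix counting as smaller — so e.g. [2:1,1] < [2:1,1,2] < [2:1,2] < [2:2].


The 12 primitive collections of Σ (r=10, n=5):

  • {0,2}:  v_{0} + v_{2} = 0 ; sig = [2:]
  • {1,5}:  v_{1} + v_{5} = v_{3} ; sig = [2:1]
  • {5,6}:  v_{5} + v_{6} = v_{2} ; sig = [2:1]
  • {3,6}:  v_{3} + v_{6} = v_{1} + v_{2} ; sig = [2:1,1]
  • {0,7}:  v_{0} + v_{7} = v_{1} + v_{6} + v_{8} ; sig = [2:1,1,1]
  • {0,6}:  v_{0} + v_{6} = v_{1} + v_{4} + v_{8} + v_{9} ; sig = [2:1,1,1,1]
  • {5,7}:  v_{5} + v_{7} = v_{1} + 2·v_{2} + v_{8} ; sig = [2:1,1,2]
  • {3,7}:  v_{3} + v_{7} = 2·v_{1} + 2·v_{2} + v_{8} ; sig = [2:1,2,2]
  • {4,7,9}:  v_{4} + v_{7} + v_{9} = 2·v_{6} ; sig = [3:2]
  • {3,4,8,9}:  v_{3} + v_{4} + v_{8} + v_{9} = 0 ; sig = [4:]
  • {1,2,6,8}:  v_{1} + v_{2} + v_{6} + v_{8} = v_{7} ; sig = [4:1]
  • {1,2,4,8,9}:  v_{1} + v_{2} + v_{4} + v_{8} + v_{9} = v_{6} ; sig = [5:1]

Signatures (|P|; sorted positive RHS coefficients), sorted:
    [2:]
    [2:1]
    [2:1]
    [2:1,1]
    [2:1,1,1]
    [2:1,1,1,1]
    [2:1,1,2]
    [2:1,2,2]
    [3:2]
    [4:]
    [4:1]
    [5:1]


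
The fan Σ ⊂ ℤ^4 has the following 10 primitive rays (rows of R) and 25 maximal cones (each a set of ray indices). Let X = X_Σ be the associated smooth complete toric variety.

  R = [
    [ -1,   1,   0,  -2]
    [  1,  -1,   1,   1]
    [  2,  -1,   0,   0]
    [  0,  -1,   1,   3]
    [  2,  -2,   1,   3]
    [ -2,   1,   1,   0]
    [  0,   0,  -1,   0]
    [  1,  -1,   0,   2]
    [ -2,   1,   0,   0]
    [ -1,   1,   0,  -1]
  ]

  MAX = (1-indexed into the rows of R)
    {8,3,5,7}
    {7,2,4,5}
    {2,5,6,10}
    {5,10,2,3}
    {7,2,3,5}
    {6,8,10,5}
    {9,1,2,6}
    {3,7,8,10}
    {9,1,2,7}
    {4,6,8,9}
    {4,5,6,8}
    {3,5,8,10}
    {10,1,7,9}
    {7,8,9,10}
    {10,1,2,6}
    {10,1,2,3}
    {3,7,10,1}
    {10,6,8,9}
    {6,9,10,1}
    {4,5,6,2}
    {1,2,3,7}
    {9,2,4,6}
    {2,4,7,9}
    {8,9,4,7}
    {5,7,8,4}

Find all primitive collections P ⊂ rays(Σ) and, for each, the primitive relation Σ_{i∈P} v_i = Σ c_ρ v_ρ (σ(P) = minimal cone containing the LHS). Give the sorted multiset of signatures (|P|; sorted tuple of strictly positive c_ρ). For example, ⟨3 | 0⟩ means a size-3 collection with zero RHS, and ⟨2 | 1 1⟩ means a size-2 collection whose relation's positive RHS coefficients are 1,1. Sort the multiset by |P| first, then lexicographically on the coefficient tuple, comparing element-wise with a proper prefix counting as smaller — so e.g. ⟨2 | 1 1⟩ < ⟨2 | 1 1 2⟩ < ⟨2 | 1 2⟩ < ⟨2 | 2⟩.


Σ has 13 primitive collections:

  • {1,8}:  v_{1} + v_{8} = 0  ⟹  sig = ⟨2 | 0⟩
  • {3,9}:  v_{3} + v_{9} = 0  ⟹  sig = ⟨2 | 0⟩
  • {1,5}:  v_{1} + v_{5} = v_{2}  ⟹  sig = ⟨2 | 1⟩
  • {2,8}:  v_{2} + v_{8} = v_{5}  ⟹  sig = ⟨2 | 1⟩
  • {3,4}:  v_{3} + v_{4} = v_{5}  ⟹  sig = ⟨2 | 1⟩
  • {5,9}:  v_{5} + v_{9} = v_{4}  ⟹  sig = ⟨2 | 1⟩
  • {6,7}:  v_{6} + v_{7} = v_{9}  ⟹  sig = ⟨2 | 1⟩
  • {1,4}:  v_{1} + v_{4} = v_{2} + v_{9}  ⟹  sig = ⟨2 | 1 1⟩
  • {3,6}:  v_{3} + v_{6} = v_{2} + v_{10}  ⟹  sig = ⟨2 | 1 1⟩
  • {4,10}:  v_{4} + v_{10} = v_{6} + v_{8}  ⟹  sig = ⟨2 | 1 1⟩
  • {2,7,10}:  v_{2} + v_{7} + v_{10} = 0  ⟹  sig = ⟨3 | 0⟩
  • {2,9,10}:  v_{2} + v_{9} + v_{10} = v_{6}  ⟹  sig = ⟨3 | 1⟩
  • {5,7,10}:  v_{5} + v_{7} + v_{10} = v_{8}  ⟹  sig = ⟨3 | 1⟩

Signatures (|P|; sorted positive RHS coefficients), sorted:
{ ⟨2 | 0⟩ ×2,  ⟨2 | 1⟩ ×5,  ⟨2 | 1 1⟩ ×3,  ⟨3 | 0⟩,  ⟨3 | 1⟩ ×2 }


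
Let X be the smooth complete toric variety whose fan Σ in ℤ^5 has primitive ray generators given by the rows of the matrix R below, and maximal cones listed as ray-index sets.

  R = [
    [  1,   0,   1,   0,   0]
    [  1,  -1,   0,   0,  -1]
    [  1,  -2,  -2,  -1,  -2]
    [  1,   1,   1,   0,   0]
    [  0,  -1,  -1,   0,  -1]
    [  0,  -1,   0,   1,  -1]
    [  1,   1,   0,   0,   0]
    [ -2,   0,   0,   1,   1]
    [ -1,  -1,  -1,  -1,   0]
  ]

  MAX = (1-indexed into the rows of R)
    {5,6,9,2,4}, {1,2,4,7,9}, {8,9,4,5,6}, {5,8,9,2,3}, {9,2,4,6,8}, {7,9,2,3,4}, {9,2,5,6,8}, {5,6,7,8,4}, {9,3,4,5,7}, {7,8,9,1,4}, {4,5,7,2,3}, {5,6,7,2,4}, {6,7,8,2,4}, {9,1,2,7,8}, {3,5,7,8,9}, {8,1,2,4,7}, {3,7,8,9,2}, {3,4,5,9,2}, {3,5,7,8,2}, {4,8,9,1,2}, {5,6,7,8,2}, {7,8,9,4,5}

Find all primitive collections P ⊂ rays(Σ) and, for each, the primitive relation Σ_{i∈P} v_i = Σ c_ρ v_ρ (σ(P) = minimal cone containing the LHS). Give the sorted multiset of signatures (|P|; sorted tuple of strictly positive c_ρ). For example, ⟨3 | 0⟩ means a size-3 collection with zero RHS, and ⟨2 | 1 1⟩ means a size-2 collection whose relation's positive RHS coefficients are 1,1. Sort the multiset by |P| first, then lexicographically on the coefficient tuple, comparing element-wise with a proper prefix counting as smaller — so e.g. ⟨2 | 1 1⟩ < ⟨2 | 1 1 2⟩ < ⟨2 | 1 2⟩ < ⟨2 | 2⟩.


Primitive collections (9):

  P = {1,5}:  v_{1} + v_{5} = v_{2}  ⇒ sig = ⟨2 | 1⟩
  P = {1,3}:  v_{1} + v_{3} = 2·v_{2} + v_{7} + v_{9}  ⇒ sig = ⟨2 | 1 1 2⟩
  P = {1,6}:  v_{1} + v_{6} = 2·v_{2} + v_{4} + v_{8}  ⇒ sig = ⟨2 | 1 1 2⟩
  P = {3,6}:  v_{3} + v_{6} = v_{2} + 2·v_{5}  ⇒ sig = ⟨2 | 1 2⟩
  P = {3,4,8}:  v_{3} + v_{4} + v_{8} = v_{5}  ⇒ sig = ⟨3 | 1⟩
  P = {6,7,9}:  v_{6} + v_{7} + v_{9} = v_{5}  ⇒ sig = ⟨3 | 1⟩
  P = {2,4,5,8}:  v_{2} + v_{4} + v_{5} + v_{8} = v_{6}  ⇒ sig = ⟨4 | 1⟩
  P = {2,5,7,9}:  v_{2} + v_{5} + v_{7} + v_{9} = v_{3}  ⇒ sig = ⟨4 | 1⟩
  P = {2,4,7,8,9}:  v_{2} + v_{4} + v_{7} + v_{8} + v_{9} = 0  ⇒ sig = ⟨5 | 0⟩

so the primitive-relation signature multiset is
    |P|=2: 4 collections, coeffs (1), (1,1,2), (1,1,2), (1,2)
    |P|=3: 2 collections, coeffs (1), (1)
    |P|=4: 2 collections, coeffs (1), (1)
    |P|=5: 1 collection, coeffs ()


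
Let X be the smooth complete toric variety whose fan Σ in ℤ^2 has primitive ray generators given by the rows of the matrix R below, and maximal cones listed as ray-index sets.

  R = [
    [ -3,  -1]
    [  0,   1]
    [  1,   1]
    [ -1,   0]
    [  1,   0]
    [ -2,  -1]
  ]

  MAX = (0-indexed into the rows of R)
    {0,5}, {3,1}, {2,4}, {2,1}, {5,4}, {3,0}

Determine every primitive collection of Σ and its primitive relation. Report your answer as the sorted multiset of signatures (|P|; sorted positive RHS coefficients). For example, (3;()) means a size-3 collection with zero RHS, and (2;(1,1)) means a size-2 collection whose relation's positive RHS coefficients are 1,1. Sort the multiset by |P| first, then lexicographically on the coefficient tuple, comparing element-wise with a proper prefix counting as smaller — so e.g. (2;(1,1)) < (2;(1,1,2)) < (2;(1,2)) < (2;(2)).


|primitive collections| = 9. Relations:

  P={3,4}:  v_{3} + v_{4} = 0  so sig = (2;())
  P={0,4}:  v_{0} + v_{4} = v_{5}  so sig = (2;(1))
  P={1,4}:  v_{1} + v_{4} = v_{2}  so sig = (2;(1))
  P={2,3}:  v_{2} + v_{3} = v_{1}  so sig = (2;(1))
  P={2,5}:  v_{2} + v_{5} = v_{3}  so sig = (2;(1))
  P={3,5}:  v_{3} + v_{5} = v_{0}  so sig = (2;(1))
  P={0,2}:  v_{0} + v_{2} = 2·v_{3}  so sig = (2;(2))
  P={1,5}:  v_{1} + v_{5} = 2·v_{3}  so sig = (2;(2))
  P={0,1}:  v_{0} + v_{1} = 3·v_{3}  so sig = (2;(3))

Signatures (|P|; sorted positive RHS coefficients), sorted:
{ (2;()),  (2;(1)) ×5,  (2;(2)) ×2,  (2;(3)) }


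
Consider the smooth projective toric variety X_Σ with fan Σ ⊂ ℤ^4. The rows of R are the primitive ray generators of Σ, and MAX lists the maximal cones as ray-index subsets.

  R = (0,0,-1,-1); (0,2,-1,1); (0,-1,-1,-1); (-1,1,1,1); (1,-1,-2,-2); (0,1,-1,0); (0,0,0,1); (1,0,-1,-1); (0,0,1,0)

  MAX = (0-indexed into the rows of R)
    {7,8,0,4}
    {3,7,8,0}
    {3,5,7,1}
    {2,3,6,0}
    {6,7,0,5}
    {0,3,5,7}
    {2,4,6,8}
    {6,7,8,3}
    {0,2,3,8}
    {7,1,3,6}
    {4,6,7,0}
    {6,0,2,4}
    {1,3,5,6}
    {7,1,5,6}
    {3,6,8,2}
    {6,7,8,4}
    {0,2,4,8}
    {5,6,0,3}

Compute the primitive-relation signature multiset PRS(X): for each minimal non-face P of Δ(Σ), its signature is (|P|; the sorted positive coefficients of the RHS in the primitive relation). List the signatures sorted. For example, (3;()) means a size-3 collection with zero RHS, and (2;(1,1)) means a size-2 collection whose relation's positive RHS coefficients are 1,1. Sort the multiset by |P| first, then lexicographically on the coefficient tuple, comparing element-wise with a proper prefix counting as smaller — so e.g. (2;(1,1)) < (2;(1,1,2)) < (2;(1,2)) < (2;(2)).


|primitive collections| = 12. Relations:

  {2,7}:  v_{2} + v_{7} = v_{4}  →  sig = (2;(1))
  {3,4}:  v_{3} + v_{4} = v_{0}  →  sig = (2;(1))
  {5,8}:  v_{5} + v_{8} = v_{3} + v_{7}  →  sig = (2;(1,1))
  {1,2}:  v_{1} + v_{2} = v_{0} + v_{5} + v_{6}  →  sig = (2;(1,1,1))
  {1,4}:  v_{1} + v_{4} = v_{0} + v_{5} + v_{6} + v_{7}  →  sig = (2;(1,1,1,1))
  {4,5}:  v_{4} + v_{5} = 2·v_{0} + v_{6} + v_{7}  →  sig = (2;(1,1,2))
  {2,5}:  v_{2} + v_{5} = 2·v_{0} + v_{6}  →  sig = (2;(1,2))
  {1,8}:  v_{1} + v_{8} = 2·v_{3} + v_{6} + 2·v_{7}  →  sig = (2;(1,2,2))
  {0,1}:  v_{0} + v_{1} = 2·v_{5}  →  sig = (2;(2))
  {0,6,8}:  v_{0} + v_{6} + v_{8} = 0  →  sig = (3;())
  {0,3,6,7}:  v_{0} + v_{3} + v_{6} + v_{7} = v_{5}  →  sig = (4;(1))
  {3,5,6,7}:  v_{3} + v_{5} + v_{6} + v_{7} = v_{1}  →  sig = (4;(1))

Hence PRS(X_Σ) =
[(2;(1)), (2;(1)), (2;(1,1)), (2;(1,1,1)), (2;(1,1,1,1)), (2;(1,1,2)), (2;(1,2)), (2;(1,2,2)), (2;(2)), (3;()), (4;(1)), (4;(1))]


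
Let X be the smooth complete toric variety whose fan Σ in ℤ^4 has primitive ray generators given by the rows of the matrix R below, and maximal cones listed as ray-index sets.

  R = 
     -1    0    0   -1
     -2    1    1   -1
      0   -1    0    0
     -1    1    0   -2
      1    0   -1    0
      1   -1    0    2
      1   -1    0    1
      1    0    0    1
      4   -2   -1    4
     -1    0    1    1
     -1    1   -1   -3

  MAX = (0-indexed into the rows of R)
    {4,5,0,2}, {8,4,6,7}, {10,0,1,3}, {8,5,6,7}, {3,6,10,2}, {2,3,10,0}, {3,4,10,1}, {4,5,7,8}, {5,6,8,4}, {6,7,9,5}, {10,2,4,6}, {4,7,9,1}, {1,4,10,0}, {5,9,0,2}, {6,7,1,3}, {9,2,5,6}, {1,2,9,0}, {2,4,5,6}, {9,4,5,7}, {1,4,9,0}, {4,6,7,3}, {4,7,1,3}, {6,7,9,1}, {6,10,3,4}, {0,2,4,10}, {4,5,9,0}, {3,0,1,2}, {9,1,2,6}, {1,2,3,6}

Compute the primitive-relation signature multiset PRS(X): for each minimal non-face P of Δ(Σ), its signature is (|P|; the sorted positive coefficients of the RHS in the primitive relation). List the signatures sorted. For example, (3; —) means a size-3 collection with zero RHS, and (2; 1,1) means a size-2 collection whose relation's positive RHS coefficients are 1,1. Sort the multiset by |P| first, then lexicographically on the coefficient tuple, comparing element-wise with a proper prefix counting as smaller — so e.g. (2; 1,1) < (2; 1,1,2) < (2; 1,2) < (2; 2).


Δ(Σ) — 11 vertices, 24 min non-faces:

  {0,7}:  v_{0} + v_{7} = 0 — sig = (2; —)
  {3,5}:  v_{3} + v_{5} = 0 — sig = (2; —)
  {0,6}:  v_{0} + v_{6} = v_{2} — sig = (2; 1)
  {1,5}:  v_{1} + v_{5} = v_{9} — sig = (2; 1)
  {2,7}:  v_{2} + v_{7} = v_{6} — sig = (2; 1)
  {3,9}:  v_{3} + v_{9} = v_{1} — sig = (2; 1)
  {1,8}:  v_{1} + v_{8} = v_{5} + v_{7} — sig = (2; 1,1)
  {5,10}:  v_{5} + v_{10} = v_{0} + v_{4} — sig = (2; 1,1)
  {7,10}:  v_{7} + v_{10} = v_{3} + v_{4} — sig = (2; 1,1)
  {0,8}:  v_{0} + v_{8} = v_{4} + v_{5} + v_{6} — sig = (2; 1,1,1)
  {3,8}:  v_{3} + v_{8} = v_{4} + v_{6} + v_{7} — sig = (2; 1,1,1)
  {9,10}:  v_{9} + v_{10} = v_{0} + v_{1} + v_{4} — sig = (2; 1,1,1)
  {2,8}:  v_{2} + v_{8} = v_{4} + v_{5} + 2·v_{6} — sig = (2; 1,1,2)
  {8,9}:  v_{8} + v_{9} = 2·v_{5} + v_{7} — sig = (2; 1,2)
  {8,10}:  v_{8} + v_{10} = 2·v_{4} + v_{6} — sig = (2; 1,2)
  {1,4,6}:  v_{1} + v_{4} + v_{6} = 0 — sig = (3; —)
  {0,3,4}:  v_{0} + v_{3} + v_{4} = v_{10} — sig = (3; 1)
  {1,2,4}:  v_{1} + v_{2} + v_{4} = v_{0} — sig = (3; 1)
  {4,6,9}:  v_{4} + v_{6} + v_{9} = v_{5} — sig = (3; 1)
  {1,6,10}:  v_{1} + v_{6} + v_{10} = v_{0} + v_{3} — sig = (3; 1,1)
  {2,3,4}:  v_{2} + v_{3} + v_{4} = v_{6} + v_{10} — sig = (3; 1,1)
  {2,4,9}:  v_{2} + v_{4} + v_{9} = v_{0} + v_{5} — sig = (3; 1,1)
  {1,2,10}:  v_{1} + v_{2} + v_{10} = 2·v_{0} + v_{3} — sig = (3; 1,2)
  {4,5,6,7}:  v_{4} + v_{5} + v_{6} + v_{7} = v_{8} — sig = (4; 1)

Sorted signature multiset PRS(X):
    |P|=2: 15 collections, coeffs (), (), (1), (1), (1), (1), (1,1), (1,1), (1,1), (1,1,1), (1,1,1), (1,1,1), (1,1,2), (1,2), (1,2)
    |P|=3: 8 collections, coeffs (), (1), (1), (1), (1,1), (1,1), (1,1), (1,2)
    |P|=4: 1 collection, coeffs (1)
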